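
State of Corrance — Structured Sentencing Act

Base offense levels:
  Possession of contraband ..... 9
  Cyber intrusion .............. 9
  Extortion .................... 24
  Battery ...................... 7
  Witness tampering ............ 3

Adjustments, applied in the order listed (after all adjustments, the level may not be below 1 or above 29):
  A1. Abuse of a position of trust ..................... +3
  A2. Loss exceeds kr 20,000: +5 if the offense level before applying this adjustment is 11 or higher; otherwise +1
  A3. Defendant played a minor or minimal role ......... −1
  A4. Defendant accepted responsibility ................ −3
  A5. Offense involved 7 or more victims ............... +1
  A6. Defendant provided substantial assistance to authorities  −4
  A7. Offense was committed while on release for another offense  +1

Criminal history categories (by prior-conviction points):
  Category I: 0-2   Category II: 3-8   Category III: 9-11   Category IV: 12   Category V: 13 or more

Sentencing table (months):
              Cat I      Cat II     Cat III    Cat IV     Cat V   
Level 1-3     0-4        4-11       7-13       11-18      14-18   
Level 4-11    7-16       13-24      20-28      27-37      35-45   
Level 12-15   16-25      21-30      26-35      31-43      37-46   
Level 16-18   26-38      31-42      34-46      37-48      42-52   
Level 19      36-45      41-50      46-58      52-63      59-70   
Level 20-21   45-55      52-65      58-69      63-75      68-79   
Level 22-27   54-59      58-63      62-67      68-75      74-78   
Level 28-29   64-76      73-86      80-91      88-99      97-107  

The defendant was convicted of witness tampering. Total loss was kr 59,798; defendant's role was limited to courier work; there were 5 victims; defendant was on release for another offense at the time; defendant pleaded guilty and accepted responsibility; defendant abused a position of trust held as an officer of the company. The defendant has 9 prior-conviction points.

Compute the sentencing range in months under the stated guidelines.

20-28 months

Base offense level for witness tampering: 3.
A1 applies: 3 + 3 = 6.
A2 applies (level before this adjustment is 6 < 11, so +1): 6 + 1 = 7.
A3 applies: 7 − 1 = 6.
A4 applies: 6 − 3 = 3.
A7 applies: 3 + 1 = 4.
Final offense level: 4.
Criminal history: 9 prior points → Category III (9-11).
Level 4 falls in the 4-11 band.
Grid: Level 4-11 × Category III = 20-28 months.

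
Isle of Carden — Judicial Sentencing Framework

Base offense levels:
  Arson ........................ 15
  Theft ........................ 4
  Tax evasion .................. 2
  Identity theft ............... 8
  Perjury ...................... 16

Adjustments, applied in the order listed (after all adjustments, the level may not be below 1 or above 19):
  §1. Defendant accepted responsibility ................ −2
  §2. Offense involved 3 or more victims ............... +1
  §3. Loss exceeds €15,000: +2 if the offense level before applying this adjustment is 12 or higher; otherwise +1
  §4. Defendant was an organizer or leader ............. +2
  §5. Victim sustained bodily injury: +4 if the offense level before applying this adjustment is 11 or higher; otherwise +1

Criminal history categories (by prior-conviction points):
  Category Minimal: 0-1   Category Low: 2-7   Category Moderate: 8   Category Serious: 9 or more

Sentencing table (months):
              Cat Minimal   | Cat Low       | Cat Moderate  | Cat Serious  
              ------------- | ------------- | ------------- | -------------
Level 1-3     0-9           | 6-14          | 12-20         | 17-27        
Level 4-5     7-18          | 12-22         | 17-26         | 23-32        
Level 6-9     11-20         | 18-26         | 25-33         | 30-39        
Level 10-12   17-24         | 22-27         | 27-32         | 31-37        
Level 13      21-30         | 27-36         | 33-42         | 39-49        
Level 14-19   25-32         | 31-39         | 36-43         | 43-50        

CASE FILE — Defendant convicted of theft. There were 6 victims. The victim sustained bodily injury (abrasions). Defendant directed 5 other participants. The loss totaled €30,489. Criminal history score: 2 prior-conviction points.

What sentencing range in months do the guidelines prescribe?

18-26 months

Base offense level for theft: 4.
§1 does not apply.
§2 applies: 4 + 1 = 5.
§3 applies (level before this adjustment is 5 < 12, so +1): 5 + 1 = 6.
§4 applies: 6 + 2 = 8.
§5 applies (level before this adjustment is 8 < 11, so +1): 8 + 1 = 9.
Final offense level: 9.
Criminal history: 2 prior points → Category Low (2-7).
Level 9 falls in the 6-9 band.
Grid: Level 6-9 × Category Low = 18-26 months.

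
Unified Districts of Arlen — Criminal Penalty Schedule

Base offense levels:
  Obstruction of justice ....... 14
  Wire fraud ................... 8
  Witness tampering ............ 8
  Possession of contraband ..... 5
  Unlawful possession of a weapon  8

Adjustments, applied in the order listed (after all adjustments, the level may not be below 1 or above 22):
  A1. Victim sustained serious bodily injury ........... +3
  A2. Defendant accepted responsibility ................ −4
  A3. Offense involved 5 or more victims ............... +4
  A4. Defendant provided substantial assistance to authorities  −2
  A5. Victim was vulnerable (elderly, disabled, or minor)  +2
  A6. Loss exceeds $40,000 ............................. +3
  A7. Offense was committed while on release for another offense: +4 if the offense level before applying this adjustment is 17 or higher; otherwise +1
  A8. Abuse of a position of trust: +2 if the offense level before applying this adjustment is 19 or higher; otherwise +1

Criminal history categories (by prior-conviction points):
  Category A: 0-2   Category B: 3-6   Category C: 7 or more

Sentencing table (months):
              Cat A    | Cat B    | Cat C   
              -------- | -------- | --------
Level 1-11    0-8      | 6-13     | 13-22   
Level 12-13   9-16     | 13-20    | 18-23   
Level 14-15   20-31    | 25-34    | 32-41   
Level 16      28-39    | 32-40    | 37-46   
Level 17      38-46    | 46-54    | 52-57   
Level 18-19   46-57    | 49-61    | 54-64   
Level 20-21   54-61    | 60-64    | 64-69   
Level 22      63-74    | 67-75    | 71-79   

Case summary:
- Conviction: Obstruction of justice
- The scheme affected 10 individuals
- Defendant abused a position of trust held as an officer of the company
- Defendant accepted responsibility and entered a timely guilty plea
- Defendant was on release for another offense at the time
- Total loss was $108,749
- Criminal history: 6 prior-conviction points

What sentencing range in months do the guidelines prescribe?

Base offense level for obstruction of justice: 14.
A1 does not apply.
A2 applies: 14 − 4 = 10.
A3 applies: 10 + 4 = 14.
A4 does not apply.
A5 does not apply.
A6 applies: 14 + 3 = 17.
A7 applies (level before this adjustment is 17 ≥ 17, so +4): 17 + 4 = 21.
A8 applies (level before this adjustment is 21 ≥ 19, so +2): 21 + 2 = 23.
Level 23 exceeds the maximum of 22; capped at 22.
Final offense level: 22.
Criminal history: 6 prior points → Category B (3-6).
Level 22 falls in the 22 band.
Grid: Level 22 × Category B = 67-75 months.

67-75 months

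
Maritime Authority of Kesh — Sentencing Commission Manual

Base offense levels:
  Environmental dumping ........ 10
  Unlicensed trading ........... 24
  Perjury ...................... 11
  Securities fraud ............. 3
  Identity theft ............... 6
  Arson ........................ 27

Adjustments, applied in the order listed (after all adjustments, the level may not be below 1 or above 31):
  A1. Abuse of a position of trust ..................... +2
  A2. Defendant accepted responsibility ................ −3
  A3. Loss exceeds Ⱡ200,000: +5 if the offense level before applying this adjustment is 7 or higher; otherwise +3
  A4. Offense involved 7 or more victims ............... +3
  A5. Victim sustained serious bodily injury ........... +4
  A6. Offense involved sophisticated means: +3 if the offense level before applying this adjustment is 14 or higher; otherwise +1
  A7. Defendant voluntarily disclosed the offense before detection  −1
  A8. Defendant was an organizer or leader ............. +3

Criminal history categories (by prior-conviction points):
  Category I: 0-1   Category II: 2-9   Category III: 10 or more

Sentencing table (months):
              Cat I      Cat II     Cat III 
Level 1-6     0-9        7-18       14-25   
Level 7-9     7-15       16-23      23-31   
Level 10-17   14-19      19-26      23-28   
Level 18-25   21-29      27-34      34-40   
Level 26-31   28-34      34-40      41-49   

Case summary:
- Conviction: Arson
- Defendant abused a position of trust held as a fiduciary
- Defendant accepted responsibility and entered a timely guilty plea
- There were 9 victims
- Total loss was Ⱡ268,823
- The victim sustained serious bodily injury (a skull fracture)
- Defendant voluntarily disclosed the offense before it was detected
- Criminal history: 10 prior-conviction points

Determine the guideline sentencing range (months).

Base offense level for arson: 27.
A1 applies: 27 + 2 = 29.
A2 applies: 29 − 3 = 26.
A3 applies (level before this adjustment is 26 ≥ 7, so +5): 26 + 5 = 31.
A4 applies: 31 + 3 = 34.
A5 applies: 34 + 4 = 38.
A6 does not apply.
A7 applies: 38 − 1 = 37.
A8 does not apply.
Level 37 exceeds the maximum of 31; capped at 31.
Final offense level: 31.
Criminal history: 10 prior points → Category III (10+).
Level 31 falls in the 26-31 band.
Grid: Level 26-31 × Category III = 41-49 months.

41-49 months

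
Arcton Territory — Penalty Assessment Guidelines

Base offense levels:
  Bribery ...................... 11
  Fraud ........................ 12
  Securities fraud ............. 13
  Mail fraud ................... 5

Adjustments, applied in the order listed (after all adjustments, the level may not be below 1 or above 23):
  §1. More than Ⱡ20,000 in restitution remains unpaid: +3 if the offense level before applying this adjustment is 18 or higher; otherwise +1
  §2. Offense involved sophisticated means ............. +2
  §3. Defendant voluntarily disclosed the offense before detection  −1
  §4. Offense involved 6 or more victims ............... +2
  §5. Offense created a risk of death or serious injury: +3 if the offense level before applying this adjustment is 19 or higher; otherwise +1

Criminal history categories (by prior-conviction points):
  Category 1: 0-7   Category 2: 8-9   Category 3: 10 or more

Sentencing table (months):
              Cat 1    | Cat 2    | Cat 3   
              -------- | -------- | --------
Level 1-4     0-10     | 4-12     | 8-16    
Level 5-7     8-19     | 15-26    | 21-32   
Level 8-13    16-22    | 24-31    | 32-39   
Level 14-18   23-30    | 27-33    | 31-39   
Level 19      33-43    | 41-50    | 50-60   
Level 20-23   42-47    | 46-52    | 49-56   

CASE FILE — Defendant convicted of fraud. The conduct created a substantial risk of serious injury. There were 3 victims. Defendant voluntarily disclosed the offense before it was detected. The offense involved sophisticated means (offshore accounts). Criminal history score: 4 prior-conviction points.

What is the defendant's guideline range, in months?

23-30 months

Base offense level for fraud: 12.
§2 applies: 12 + 2 = 14.
§3 applies: 14 − 1 = 13.
§5 applies (level before this adjustment is 13 < 19, so +1): 13 + 1 = 14.
Final offense level: 14.
Criminal history: 4 prior points → Category 1 (0-7).
Level 14 falls in the 14-18 band.
Grid: Level 14-18 × Category 1 = 23-30 months.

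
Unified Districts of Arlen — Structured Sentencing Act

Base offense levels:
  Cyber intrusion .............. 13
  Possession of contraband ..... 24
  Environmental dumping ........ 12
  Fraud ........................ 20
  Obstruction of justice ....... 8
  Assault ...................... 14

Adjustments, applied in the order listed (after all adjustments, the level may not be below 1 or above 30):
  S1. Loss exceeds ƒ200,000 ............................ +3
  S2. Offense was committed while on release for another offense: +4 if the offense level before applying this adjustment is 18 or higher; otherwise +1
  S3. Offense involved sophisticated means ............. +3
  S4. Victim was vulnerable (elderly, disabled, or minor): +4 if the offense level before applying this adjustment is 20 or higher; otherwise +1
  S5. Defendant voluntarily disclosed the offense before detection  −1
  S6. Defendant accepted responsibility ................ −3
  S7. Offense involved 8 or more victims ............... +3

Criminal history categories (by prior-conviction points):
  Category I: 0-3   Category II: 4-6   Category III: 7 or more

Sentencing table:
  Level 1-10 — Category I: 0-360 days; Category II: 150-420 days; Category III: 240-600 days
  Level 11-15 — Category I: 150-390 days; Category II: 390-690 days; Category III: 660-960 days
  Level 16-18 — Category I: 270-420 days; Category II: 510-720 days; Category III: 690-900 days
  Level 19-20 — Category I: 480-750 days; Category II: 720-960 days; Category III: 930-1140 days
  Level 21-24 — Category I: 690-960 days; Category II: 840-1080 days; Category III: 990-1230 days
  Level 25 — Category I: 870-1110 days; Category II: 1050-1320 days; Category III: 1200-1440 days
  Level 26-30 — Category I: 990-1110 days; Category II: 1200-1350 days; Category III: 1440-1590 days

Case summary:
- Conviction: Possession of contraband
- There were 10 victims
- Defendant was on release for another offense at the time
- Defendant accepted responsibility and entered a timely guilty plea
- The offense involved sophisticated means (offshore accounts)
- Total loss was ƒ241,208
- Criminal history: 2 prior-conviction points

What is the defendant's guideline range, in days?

Base offense level for possession of contraband: 24.
S1 applies: 24 + 3 = 27.
S2 applies (level before this adjustment is 27 ≥ 18, so +4): 27 + 4 = 31.
S3 applies: 31 + 3 = 34.
S4 does not apply.
S6 applies: 34 − 3 = 31.
S7 applies: 31 + 3 = 34.
Level 34 exceeds the maximum of 30; capped at 30.
Final offense level: 30.
Criminal history: 2 prior points → Category I (0-3).
Level 30 falls in the 26-30 band.
Grid: Level 26-30 × Category I = 990-1110 days.

990-1110 days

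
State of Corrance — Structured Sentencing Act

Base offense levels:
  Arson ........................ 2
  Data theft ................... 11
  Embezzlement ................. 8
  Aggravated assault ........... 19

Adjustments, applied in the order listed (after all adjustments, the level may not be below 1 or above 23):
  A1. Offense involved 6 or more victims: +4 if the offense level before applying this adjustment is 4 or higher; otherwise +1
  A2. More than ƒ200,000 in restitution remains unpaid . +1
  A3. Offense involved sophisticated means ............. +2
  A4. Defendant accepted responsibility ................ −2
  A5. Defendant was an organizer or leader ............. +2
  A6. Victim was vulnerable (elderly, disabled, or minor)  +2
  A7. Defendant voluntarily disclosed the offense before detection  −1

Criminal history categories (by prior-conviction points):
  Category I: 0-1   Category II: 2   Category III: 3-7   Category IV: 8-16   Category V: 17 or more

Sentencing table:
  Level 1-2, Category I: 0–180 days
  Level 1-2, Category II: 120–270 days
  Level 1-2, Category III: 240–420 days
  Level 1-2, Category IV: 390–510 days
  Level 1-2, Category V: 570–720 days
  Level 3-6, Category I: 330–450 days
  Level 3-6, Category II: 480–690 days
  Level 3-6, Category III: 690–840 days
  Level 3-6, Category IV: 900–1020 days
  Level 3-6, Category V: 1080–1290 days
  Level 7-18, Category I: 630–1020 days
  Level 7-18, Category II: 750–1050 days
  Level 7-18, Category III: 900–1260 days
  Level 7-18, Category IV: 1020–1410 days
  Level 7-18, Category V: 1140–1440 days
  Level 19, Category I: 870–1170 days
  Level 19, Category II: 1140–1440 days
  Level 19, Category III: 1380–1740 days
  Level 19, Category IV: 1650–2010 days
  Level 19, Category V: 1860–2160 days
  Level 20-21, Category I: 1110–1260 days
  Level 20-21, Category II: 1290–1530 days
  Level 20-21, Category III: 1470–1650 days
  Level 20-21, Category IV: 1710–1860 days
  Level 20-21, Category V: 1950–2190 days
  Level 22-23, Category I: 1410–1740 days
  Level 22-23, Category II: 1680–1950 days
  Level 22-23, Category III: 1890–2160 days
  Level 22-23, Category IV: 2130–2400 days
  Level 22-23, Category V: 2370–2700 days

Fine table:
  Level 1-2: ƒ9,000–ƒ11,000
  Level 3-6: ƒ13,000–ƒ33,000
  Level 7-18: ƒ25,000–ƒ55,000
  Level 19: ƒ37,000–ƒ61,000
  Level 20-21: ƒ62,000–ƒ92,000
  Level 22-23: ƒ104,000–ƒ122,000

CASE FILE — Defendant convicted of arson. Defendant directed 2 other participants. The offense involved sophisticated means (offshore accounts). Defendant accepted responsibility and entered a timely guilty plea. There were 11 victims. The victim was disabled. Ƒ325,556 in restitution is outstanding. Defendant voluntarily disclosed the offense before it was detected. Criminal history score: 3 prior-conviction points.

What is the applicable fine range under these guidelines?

Base offense level for arson: 2.
A1 applies (level before this adjustment is 2 < 4, so +1): 2 + 1 = 3.
A2 applies: 3 + 1 = 4.
A3 applies: 4 + 2 = 6.
A4 applies: 6 − 2 = 4.
A5 applies: 4 + 2 = 6.
A6 applies: 6 + 2 = 8.
A7 applies: 8 − 1 = 7.
Final offense level: 7.
Level 7 falls in the 7-18 band.
Fine table: Level 7-18 → ƒ25,000–ƒ55,000.

ƒ25,000–ƒ55,000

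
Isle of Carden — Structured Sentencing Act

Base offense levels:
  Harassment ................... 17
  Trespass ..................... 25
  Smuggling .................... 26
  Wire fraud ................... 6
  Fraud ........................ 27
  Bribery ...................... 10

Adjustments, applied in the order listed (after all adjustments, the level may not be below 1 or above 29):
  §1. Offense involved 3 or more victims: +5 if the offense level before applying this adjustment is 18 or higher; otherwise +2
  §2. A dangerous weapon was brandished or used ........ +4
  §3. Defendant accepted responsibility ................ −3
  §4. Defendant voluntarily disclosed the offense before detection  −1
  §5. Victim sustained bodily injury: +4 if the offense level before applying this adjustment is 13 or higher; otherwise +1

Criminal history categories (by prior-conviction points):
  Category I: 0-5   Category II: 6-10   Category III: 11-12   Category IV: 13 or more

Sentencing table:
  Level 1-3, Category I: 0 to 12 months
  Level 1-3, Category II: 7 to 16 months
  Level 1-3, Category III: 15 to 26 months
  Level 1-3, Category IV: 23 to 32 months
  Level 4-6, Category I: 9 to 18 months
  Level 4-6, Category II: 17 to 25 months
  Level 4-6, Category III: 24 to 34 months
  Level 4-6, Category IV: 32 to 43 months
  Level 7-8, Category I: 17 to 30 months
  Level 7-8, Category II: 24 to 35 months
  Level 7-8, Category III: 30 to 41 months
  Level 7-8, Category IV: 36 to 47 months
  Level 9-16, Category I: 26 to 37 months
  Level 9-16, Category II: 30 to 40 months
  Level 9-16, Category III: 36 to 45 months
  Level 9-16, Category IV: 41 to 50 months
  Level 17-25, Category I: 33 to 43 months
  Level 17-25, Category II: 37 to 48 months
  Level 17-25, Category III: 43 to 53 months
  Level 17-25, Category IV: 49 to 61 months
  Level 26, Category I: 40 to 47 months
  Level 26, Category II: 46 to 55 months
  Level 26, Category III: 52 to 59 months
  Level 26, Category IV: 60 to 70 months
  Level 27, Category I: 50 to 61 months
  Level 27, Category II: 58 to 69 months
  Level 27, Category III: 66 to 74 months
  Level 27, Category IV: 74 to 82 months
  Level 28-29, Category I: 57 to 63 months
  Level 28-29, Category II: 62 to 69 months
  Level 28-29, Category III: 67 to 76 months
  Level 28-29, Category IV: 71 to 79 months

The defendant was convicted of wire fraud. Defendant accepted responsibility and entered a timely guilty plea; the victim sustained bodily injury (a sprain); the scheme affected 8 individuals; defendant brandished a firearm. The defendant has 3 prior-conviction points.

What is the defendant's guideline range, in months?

26-37 months

Base offense level for wire fraud: 6.
§1 applies (level before this adjustment is 6 < 18, so +2): 6 + 2 = 8.
§2 applies: 8 + 4 = 12.
§3 applies: 12 − 3 = 9.
§4 does not apply.
§5 applies (level before this adjustment is 9 < 13, so +1): 9 + 1 = 10.
Final offense level: 10.
Criminal history: 3 prior points → Category I (0-5).
Level 10 falls in the 9-16 band.
Grid: Level 9-16 × Category I = 26-37 months.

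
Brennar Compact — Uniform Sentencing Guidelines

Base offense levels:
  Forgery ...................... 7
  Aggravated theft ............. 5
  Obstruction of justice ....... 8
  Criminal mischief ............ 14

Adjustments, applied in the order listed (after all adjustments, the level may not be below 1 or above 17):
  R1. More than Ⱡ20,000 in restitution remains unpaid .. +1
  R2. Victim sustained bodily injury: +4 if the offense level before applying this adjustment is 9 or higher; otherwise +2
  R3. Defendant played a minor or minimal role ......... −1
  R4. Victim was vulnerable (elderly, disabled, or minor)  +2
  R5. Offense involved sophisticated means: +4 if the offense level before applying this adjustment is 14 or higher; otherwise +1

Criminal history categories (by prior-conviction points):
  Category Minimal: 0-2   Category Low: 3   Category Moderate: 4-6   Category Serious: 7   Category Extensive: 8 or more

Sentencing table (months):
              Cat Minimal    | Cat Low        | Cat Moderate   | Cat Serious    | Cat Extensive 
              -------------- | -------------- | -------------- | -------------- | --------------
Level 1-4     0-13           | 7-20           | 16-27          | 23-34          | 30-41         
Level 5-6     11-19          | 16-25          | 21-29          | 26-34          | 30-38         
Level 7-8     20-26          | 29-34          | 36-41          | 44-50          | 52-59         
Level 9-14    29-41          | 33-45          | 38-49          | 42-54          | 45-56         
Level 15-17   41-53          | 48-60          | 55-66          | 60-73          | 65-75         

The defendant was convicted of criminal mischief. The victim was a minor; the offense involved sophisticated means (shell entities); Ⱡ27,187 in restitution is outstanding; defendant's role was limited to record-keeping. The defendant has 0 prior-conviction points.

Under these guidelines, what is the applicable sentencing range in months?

Base offense level for criminal mischief: 14.
R1 applies: 14 + 1 = 15.
R2 does not apply.
R3 applies: 15 − 1 = 14.
R4 applies: 14 + 2 = 16.
R5 applies (level before this adjustment is 16 ≥ 14, so +4): 16 + 4 = 20.
Level 20 exceeds the maximum of 17; capped at 17.
Final offense level: 17.
Criminal history: 0 prior points → Category Minimal (0-2).
Level 17 falls in the 15-17 band.
Grid: Level 15-17 × Category Minimal = 41-53 months.

41-53 months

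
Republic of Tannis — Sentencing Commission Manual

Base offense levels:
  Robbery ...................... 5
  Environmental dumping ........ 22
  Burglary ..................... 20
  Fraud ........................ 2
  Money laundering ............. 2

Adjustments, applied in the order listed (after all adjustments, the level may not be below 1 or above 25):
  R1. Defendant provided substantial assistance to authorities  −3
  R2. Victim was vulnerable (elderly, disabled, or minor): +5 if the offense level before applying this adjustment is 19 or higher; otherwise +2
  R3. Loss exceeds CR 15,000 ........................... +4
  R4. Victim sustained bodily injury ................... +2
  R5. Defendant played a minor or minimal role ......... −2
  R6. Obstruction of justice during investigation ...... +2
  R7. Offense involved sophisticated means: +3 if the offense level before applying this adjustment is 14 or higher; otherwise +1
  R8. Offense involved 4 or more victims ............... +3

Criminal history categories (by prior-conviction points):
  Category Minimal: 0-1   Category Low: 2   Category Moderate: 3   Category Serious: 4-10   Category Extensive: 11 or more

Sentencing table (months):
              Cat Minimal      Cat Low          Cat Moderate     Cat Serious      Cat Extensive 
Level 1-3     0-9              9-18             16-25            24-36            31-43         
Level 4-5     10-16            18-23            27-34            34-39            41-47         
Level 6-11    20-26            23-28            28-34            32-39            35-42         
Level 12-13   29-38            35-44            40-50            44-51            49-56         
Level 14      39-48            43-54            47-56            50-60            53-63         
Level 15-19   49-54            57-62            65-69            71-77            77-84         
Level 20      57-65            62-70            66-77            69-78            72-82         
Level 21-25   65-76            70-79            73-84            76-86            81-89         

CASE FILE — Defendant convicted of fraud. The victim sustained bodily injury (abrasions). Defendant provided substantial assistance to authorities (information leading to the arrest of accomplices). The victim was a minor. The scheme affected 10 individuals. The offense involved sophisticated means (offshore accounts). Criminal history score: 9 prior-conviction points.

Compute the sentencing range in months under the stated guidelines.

32-39 months

Base offense level for fraud: 2.
R1 applies: 2 − 3 = -1.
R2 applies (level before this adjustment is -1 < 19, so +2): -1 + 2 = 1.
R4 applies: 1 + 2 = 3.
R6 does not apply.
R7 applies (level before this adjustment is 3 < 14, so +1): 3 + 1 = 4.
R8 applies: 4 + 3 = 7.
Final offense level: 7.
Criminal history: 9 prior points → Category Serious (4-10).
Level 7 falls in the 6-11 band.
Grid: Level 6-11 × Category Serious = 32-39 months.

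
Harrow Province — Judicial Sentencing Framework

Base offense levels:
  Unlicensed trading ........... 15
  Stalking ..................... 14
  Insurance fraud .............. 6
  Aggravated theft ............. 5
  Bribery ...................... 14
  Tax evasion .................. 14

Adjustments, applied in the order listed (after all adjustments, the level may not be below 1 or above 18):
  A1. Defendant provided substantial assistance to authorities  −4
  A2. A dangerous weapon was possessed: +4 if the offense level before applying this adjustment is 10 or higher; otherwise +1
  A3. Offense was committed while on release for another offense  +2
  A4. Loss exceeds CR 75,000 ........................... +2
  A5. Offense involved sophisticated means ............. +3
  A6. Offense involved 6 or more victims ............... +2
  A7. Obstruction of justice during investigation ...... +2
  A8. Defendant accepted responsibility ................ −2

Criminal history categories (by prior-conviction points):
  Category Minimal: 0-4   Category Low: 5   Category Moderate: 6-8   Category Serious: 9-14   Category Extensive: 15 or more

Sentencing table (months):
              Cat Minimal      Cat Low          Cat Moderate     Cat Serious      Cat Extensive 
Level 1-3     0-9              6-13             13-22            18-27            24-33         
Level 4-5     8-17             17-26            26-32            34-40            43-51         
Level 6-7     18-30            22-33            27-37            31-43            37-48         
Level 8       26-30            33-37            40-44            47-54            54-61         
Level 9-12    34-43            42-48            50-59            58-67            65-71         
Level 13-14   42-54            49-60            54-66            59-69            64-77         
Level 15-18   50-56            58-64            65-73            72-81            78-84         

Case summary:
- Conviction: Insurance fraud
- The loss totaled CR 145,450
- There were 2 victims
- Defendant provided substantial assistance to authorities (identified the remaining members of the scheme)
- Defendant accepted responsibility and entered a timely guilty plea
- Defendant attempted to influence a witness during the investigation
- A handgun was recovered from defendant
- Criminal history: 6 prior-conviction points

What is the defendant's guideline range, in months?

26-32 months

Base offense level for insurance fraud: 6.
A1 applies: 6 − 4 = 2.
A2 applies (level before this adjustment is 2 < 10, so +1): 2 + 1 = 3.
A4 applies: 3 + 2 = 5.
A7 applies: 5 + 2 = 7.
A8 applies: 7 − 2 = 5.
Final offense level: 5.
Criminal history: 6 prior points → Category Moderate (6-8).
Level 5 falls in the 4-5 band.
Grid: Level 4-5 × Category Moderate = 26-32 months.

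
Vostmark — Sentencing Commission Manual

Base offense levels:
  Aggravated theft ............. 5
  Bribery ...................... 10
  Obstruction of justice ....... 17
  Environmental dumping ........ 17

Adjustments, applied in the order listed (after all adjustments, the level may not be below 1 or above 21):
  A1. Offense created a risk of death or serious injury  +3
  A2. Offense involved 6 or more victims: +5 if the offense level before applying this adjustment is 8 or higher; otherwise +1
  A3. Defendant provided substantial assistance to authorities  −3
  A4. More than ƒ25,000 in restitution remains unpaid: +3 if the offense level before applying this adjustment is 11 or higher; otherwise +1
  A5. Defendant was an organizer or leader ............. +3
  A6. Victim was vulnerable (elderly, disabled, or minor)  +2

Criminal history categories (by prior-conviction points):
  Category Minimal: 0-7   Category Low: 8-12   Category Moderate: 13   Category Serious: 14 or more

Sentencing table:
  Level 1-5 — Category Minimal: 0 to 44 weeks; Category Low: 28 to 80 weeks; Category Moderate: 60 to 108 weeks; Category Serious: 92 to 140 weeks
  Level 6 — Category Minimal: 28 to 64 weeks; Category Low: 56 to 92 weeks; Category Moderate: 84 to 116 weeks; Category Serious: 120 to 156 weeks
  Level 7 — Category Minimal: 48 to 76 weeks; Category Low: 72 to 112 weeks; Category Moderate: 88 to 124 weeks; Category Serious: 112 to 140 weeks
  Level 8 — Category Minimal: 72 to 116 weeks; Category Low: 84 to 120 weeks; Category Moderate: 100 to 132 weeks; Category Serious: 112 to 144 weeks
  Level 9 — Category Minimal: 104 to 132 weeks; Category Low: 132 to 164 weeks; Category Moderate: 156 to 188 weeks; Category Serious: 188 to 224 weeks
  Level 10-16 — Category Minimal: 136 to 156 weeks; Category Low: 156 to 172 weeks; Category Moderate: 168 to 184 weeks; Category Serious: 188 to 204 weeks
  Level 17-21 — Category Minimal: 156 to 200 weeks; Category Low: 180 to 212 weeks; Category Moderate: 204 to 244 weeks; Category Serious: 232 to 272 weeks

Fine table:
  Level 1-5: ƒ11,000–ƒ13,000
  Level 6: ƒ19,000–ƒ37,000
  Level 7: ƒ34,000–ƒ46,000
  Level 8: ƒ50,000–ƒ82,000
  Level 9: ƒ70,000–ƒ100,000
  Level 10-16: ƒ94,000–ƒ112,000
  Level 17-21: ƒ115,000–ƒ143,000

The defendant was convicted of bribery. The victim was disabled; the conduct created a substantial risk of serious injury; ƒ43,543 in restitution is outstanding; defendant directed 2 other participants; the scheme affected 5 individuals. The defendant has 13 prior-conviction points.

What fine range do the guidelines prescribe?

Base offense level for bribery: 10.
A1 applies: 10 + 3 = 13.
A2 does not apply.
A3 does not apply.
A4 applies (level before this adjustment is 13 ≥ 11, so +3): 13 + 3 = 16.
A5 applies: 16 + 3 = 19.
A6 applies: 19 + 2 = 21.
Final offense level: 21.
Level 21 falls in the 17-21 band.
Fine table: Level 17-21 → ƒ115,000–ƒ143,000.

ƒ115,000–ƒ143,000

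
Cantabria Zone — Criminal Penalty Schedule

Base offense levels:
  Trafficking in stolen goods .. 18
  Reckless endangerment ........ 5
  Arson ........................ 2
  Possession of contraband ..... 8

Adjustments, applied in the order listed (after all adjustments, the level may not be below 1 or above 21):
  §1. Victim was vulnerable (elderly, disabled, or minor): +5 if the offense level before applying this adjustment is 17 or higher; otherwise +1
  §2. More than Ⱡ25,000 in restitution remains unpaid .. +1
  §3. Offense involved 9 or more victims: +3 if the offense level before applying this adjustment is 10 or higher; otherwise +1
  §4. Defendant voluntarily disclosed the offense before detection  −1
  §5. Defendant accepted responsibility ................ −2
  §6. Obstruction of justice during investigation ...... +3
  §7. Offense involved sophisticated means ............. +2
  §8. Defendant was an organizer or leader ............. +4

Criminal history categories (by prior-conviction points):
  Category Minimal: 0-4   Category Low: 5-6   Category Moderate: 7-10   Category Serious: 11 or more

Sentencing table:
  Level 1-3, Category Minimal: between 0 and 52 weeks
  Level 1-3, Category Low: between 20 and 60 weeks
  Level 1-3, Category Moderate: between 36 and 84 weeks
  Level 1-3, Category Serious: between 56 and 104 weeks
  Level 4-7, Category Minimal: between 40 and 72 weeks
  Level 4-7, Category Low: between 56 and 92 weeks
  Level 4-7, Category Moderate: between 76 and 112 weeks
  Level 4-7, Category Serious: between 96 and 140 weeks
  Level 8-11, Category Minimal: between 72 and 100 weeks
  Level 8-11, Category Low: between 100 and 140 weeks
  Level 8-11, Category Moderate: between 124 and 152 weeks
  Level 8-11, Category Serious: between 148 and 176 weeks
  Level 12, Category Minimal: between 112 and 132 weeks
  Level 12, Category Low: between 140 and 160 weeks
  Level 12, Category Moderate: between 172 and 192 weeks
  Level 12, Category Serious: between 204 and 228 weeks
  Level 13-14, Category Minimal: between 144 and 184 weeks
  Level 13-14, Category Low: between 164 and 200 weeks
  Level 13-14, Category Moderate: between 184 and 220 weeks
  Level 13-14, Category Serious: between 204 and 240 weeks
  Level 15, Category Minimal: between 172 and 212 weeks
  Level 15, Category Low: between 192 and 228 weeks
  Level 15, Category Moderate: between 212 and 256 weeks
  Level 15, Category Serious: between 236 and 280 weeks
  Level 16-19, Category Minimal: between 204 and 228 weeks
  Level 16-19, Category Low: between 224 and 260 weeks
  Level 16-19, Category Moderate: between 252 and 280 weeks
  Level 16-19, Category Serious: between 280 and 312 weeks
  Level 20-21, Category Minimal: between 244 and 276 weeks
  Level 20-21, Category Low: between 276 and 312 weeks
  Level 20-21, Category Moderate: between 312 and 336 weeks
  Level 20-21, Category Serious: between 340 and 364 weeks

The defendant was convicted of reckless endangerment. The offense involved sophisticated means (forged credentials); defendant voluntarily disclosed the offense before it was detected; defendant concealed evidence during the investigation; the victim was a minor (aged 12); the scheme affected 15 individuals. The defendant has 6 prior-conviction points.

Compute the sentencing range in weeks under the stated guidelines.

Base offense level for reckless endangerment: 5.
§1 applies (level before this adjustment is 5 < 17, so +1): 5 + 1 = 6.
§2 does not apply.
§3 applies (level before this adjustment is 6 < 10, so +1): 6 + 1 = 7.
§4 applies: 7 − 1 = 6.
§5 does not apply.
§6 applies: 6 + 3 = 9.
§7 applies: 9 + 2 = 11.
§8 does not apply.
Final offense level: 11.
Criminal history: 6 prior points → Category Low (5-6).
Level 11 falls in the 8-11 band.
Grid: Level 8-11 × Category Low = 100-140 weeks.

100-140 weeks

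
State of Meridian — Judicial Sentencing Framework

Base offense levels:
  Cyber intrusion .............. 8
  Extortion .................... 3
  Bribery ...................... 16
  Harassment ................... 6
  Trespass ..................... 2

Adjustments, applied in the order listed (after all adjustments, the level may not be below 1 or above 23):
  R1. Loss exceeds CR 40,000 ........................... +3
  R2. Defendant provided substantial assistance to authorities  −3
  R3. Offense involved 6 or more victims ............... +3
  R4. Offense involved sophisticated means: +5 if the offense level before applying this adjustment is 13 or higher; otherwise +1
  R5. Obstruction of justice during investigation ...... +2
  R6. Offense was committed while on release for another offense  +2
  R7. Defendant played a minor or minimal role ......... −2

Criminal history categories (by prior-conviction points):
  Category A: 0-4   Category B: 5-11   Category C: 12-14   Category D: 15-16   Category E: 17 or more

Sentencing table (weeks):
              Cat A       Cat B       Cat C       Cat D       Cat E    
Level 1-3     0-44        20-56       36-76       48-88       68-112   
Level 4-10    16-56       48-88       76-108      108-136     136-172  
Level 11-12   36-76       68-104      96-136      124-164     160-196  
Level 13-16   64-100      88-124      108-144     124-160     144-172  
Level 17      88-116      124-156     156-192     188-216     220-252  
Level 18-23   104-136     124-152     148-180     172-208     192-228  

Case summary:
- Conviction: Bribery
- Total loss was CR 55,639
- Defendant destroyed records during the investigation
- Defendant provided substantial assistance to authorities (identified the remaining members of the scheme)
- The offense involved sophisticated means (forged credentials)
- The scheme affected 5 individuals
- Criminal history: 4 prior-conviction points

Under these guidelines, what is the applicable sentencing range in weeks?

Base offense level for bribery: 16.
R1 applies: 16 + 3 = 19.
R2 applies: 19 − 3 = 16.
R3 does not apply.
R4 applies (level before this adjustment is 16 ≥ 13, so +5): 16 + 5 = 21.
R5 applies: 21 + 2 = 23.
Final offense level: 23.
Criminal history: 4 prior points → Category A (0-4).
Level 23 falls in the 18-23 band.
Grid: Level 18-23 × Category A = 104-136 weeks.

104-136 weeks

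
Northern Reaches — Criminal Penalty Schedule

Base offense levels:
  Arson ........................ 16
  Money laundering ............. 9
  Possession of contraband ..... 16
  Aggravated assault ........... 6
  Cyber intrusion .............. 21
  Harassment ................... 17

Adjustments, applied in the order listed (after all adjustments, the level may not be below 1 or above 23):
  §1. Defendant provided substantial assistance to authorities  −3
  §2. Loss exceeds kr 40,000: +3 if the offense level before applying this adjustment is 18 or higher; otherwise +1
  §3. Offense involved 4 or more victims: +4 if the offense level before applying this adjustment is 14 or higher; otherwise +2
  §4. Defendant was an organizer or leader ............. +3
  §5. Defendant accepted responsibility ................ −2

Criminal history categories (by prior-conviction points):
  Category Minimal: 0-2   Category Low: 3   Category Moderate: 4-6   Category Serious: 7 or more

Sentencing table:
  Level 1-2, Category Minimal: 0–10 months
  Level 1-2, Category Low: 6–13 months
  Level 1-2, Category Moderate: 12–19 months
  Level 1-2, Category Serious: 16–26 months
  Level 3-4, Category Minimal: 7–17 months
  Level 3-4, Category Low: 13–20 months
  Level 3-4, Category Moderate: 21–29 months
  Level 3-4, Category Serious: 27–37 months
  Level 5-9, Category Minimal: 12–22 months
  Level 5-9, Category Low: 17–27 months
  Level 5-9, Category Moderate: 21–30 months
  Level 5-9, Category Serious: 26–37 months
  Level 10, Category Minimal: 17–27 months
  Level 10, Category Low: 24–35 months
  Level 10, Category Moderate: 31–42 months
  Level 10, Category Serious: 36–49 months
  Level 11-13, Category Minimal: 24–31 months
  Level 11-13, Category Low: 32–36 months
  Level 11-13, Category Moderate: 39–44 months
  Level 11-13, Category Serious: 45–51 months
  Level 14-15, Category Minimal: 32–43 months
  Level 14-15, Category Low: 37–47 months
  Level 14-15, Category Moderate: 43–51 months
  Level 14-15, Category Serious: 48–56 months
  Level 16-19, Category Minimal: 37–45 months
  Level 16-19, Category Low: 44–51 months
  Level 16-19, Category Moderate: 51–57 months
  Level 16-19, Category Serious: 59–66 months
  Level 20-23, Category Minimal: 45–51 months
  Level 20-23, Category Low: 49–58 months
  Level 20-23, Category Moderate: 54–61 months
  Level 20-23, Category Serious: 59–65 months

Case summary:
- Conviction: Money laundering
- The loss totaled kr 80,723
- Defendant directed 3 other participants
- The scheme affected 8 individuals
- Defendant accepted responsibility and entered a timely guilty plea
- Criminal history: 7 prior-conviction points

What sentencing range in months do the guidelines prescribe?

45-51 months

Base offense level for money laundering: 9.
§2 applies (level before this adjustment is 9 < 18, so +1): 9 + 1 = 10.
§3 applies (level before this adjustment is 10 < 14, so +2): 10 + 2 = 12.
§4 applies: 12 + 3 = 15.
§5 applies: 15 − 2 = 13.
Final offense level: 13.
Criminal history: 7 prior points → Category Serious (7+).
Level 13 falls in the 11-13 band.
Grid: Level 11-13 × Category Serious = 45-51 months.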